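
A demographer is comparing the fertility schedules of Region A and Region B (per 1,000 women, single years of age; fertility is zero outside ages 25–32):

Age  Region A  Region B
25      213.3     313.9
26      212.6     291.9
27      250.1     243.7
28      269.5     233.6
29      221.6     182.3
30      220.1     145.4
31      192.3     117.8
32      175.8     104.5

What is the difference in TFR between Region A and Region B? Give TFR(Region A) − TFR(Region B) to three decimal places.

0.122

Region A:
  Sum of ASFRs = 213.3 + 212.6 + 250.1 + 269.5 + 221.6 + 220.1 + 192.3 + 175.8 = 1755.3
  TFR = 1755.3 / 1000 = 1.7553
Region B:
  Sum of ASFRs = 313.9 + 291.9 + 243.7 + 233.6 + 182.3 + 145.4 + 117.8 + 104.5 = 1633.1
  TFR = 1633.1 / 1000 = 1.6331
Difference = 1.7553 − 1.6331 = 0.1222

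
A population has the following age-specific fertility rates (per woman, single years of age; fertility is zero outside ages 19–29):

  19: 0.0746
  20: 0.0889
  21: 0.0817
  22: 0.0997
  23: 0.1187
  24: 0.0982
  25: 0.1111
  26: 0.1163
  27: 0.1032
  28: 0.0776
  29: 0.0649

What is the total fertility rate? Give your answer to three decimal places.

1.035

Sum of ASFRs = 0.0746 + 0.0889 + 0.0817 + 0.0997 + 0.1187 + 0.0982 + 0.1111 + 0.1163 + 0.1032 + 0.0776 + 0.0649 = 1.0349
TFR = 1.0349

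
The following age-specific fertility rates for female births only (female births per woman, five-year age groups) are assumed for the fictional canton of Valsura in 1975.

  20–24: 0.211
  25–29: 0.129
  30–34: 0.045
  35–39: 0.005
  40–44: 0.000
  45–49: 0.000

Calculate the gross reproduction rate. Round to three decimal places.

1.950

Sum of female ASFRs = 0.211 + 0.129 + 0.045 + 0.005 + 0.000 + 0.000 = 0.390
GRR = 5 × 0.390 = 1.95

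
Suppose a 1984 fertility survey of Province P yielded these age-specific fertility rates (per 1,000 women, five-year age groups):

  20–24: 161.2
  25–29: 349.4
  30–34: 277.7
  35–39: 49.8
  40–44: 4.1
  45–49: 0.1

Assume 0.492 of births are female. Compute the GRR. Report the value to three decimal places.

2.072

Proportion female at birth = 0.492.
Sum of ASFRs = 161.2 + 349.4 + 277.7 + 49.8 + 4.1 + 0.1 = 842.3
TFR = 5 × 842.3 / 1000 = 4.2115
GRR = 0.492 × 4.2115 = 2.07206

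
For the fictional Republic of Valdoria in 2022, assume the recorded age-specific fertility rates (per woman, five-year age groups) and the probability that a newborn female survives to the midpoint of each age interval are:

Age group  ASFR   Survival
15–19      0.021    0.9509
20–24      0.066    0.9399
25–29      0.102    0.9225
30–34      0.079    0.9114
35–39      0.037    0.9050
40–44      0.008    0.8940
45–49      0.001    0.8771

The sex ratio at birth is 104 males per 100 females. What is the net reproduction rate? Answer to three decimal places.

Proportion female at birth = 100 / (100 + 104) = 0.49020.
Weighting each age-specific rate by interval width and survival:
  15–19: 5 × 0.021 × 0.9509 = 0.09984
  20–24: 5 × 0.066 × 0.9399 = 0.31017
  25–29: 5 × 0.102 × 0.9225 = 0.47048
  30–34: 5 × 0.079 × 0.9114 = 0.36000
  35–39: 5 × 0.037 × 0.9050 = 0.16743
  40–44: 5 × 0.008 × 0.8940 = 0.03576
  45–49: 5 × 0.001 × 0.8771 = 0.00439
Sum = 1.44807
NRR = 0.49020 × 1.44807 = 0.70984

0.710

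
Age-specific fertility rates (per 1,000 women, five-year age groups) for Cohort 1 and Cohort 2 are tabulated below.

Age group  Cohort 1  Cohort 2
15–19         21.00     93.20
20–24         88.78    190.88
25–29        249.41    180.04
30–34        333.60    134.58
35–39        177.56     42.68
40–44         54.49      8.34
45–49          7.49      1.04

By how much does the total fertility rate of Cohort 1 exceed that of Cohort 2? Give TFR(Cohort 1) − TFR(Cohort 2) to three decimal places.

1.408

Cohort 1:
  Sum of ASFRs = 21.00 + 88.78 + 249.41 + 333.60 + 177.56 + 54.49 + 7.49 = 932.33
  TFR = 5 × 932.33 / 1000 = 4.66165
Cohort 2:
  Sum of ASFRs = 93.20 + 190.88 + 180.04 + 134.58 + 42.68 + 8.34 + 1.04 = 650.76
  TFR = 5 × 650.76 / 1000 = 3.2538
Difference = 4.66165 − 3.2538 = 1.40785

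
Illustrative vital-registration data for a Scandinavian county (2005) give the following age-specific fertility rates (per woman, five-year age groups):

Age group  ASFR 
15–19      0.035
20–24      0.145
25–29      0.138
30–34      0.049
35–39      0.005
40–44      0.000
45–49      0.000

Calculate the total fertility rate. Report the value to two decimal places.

1.86

Sum of ASFRs = 0.035 + 0.145 + 0.138 + 0.049 + 0.005 + 0.000 + 0.000 = 0.372
TFR = 5 × 0.372 = 1.86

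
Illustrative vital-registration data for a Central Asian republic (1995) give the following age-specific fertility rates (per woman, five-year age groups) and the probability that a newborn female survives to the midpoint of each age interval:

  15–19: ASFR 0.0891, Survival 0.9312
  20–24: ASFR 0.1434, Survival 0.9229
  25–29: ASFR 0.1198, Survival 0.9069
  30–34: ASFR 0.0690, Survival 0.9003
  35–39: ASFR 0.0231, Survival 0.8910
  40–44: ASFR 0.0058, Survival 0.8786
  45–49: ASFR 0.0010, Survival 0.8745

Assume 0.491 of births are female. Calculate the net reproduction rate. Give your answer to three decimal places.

1.013

Proportion female at birth = 0.491.
Each age group contributes 5 × ASFR × survival:
  15–19: 5 × 0.0891 × 0.9312 = 0.41485
  20–24: 5 × 0.1434 × 0.9229 = 0.66172
  25–29: 5 × 0.1198 × 0.9069 = 0.54323
  30–34: 5 × 0.0690 × 0.9003 = 0.31060
  35–39: 5 × 0.0231 × 0.8910 = 0.10291
  40–44: 5 × 0.0058 × 0.8786 = 0.02548
  45–49: 5 × 0.0010 × 0.8745 = 0.00437
Sum = 2.06316
NRR = 0.491 × 2.06316 = 1.01301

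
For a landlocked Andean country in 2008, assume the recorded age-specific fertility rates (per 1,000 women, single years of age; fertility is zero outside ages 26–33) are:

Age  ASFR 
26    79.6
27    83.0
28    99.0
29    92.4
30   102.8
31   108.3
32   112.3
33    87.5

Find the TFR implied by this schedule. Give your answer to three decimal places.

Sum of ASFRs = 79.6 + 83.0 + 99.0 + 92.4 + 102.8 + 108.3 + 112.3 + 87.5 = 764.9
TFR = 764.9 / 1000 = 0.7649

0.765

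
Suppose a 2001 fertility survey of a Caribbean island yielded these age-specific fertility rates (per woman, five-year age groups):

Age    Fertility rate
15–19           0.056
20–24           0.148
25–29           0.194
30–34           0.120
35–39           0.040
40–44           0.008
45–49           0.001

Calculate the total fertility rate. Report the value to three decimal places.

Sum of ASFRs = 0.056 + 0.148 + 0.194 + 0.120 + 0.040 + 0.008 + 0.001 = 0.567
TFR = 5 × 0.567 = 2.835

2.835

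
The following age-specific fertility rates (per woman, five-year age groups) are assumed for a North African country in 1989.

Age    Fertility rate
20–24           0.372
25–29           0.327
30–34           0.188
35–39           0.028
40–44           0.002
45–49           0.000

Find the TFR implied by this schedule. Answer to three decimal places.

Sum of ASFRs = 0.372 + 0.327 + 0.188 + 0.028 + 0.002 + 0.000 = 0.917
TFR = 5 × 0.917 = 4.585

4.585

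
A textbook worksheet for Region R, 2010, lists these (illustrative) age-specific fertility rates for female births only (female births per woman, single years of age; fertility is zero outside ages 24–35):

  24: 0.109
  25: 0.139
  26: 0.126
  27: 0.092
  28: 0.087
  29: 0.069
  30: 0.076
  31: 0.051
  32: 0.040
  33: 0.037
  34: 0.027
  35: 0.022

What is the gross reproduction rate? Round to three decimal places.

0.875

Sum of female ASFRs = 0.109 + 0.139 + 0.126 + 0.092 + 0.087 + 0.069 + 0.076 + 0.051 + 0.040 + 0.037 + 0.027 + 0.022 = 0.875
GRR = 0.875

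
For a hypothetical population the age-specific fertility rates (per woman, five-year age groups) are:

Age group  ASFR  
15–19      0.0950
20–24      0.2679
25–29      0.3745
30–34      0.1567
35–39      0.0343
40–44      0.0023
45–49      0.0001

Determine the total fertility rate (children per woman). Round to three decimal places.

Sum of ASFRs = 0.0950 + 0.2679 + 0.3745 + 0.1567 + 0.0343 + 0.0023 + 0.0001 = 0.9308
TFR = 5 × 0.9308 = 4.654

4.654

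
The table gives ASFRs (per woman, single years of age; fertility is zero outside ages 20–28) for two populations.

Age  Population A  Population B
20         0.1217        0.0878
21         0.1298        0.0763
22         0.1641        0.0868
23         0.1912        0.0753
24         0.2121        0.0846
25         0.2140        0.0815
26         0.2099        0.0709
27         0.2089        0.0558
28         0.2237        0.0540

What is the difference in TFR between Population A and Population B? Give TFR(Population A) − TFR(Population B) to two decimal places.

1.00

Population A:
  Sum of ASFRs = 0.1217 + 0.1298 + 0.1641 + 0.1912 + 0.2121 + 0.2140 + 0.2099 + 0.2089 + 0.2237 = 1.6754
  TFR = 1.6754
Population B:
  Sum of ASFRs = 0.0878 + 0.0763 + 0.0868 + 0.0753 + 0.0846 + 0.0815 + 0.0709 + 0.0558 + 0.0540 = 0.6730
  TFR = 0.673
Difference = 1.6754 − 0.673 = 1.0024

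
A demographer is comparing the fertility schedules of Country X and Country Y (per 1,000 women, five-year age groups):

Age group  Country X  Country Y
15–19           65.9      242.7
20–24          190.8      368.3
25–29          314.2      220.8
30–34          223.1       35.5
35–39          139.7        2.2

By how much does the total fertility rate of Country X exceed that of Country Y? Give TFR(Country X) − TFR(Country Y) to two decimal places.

Country X:
  Sum of ASFRs = 65.9 + 190.8 + 314.2 + 223.1 + 139.7 = 933.7
  TFR = 5 × 933.7 / 1000 = 4.6685
Country Y:
  Sum of ASFRs = 242.7 + 368.3 + 220.8 + 35.5 + 2.2 = 869.5
  TFR = 5 × 869.5 / 1000 = 4.3475
Difference = 4.6685 − 4.3475 = 0.321

0.32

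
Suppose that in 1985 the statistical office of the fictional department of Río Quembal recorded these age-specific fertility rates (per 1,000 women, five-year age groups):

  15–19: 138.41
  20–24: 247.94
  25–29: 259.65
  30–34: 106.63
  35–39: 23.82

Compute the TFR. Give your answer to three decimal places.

3.882

Sum of ASFRs = 138.41 + 247.94 + 259.65 + 106.63 + 23.82 = 776.45
TFR = 5 × 776.45 / 1000 = 3.88225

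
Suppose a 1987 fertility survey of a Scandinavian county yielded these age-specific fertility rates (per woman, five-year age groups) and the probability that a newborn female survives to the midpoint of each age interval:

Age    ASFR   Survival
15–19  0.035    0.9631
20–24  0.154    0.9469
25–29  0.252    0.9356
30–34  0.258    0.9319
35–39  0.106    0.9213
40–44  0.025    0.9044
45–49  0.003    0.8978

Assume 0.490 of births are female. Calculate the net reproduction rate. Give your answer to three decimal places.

1.908

Proportion female at birth = 0.490.
Each age group contributes 5 × ASFR × survival:
  15–19: 5 × 0.035 × 0.9631 = 0.16854
  20–24: 5 × 0.154 × 0.9469 = 0.72911
  25–29: 5 × 0.252 × 0.9356 = 1.17886
  30–34: 5 × 0.258 × 0.9319 = 1.20215
  35–39: 5 × 0.106 × 0.9213 = 0.48829
  40–44: 5 × 0.025 × 0.9044 = 0.11305
  45–49: 5 × 0.003 × 0.8978 = 0.01347
Sum = 3.89347
NRR = 0.490 × 3.89347 = 1.90780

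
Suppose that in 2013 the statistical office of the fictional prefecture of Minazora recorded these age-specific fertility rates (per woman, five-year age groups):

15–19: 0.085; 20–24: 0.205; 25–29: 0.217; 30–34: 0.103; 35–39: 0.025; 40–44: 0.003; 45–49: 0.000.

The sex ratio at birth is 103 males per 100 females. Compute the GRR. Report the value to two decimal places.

1.57

Proportion female at birth = 100 / (100 + 103) = 0.49261.
Sum of ASFRs = 0.085 + 0.205 + 0.217 + 0.103 + 0.025 + 0.003 + 0.000 = 0.638
TFR = 5 × 0.638 = 3.19
GRR = 0.49261 × 3.19 = 1.57143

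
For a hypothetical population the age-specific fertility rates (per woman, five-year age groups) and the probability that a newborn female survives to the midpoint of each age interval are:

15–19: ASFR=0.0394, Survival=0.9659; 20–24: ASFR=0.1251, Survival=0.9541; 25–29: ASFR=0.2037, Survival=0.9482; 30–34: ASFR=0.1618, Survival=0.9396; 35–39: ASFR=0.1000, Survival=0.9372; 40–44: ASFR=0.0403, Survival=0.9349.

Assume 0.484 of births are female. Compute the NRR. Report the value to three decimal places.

1.534

Proportion female at birth = 0.484.
Each age group contributes 5 × ASFR × survival:
  15–19: 5 × 0.0394 × 0.9659 = 0.19028
  20–24: 5 × 0.1251 × 0.9541 = 0.59679
  25–29: 5 × 0.2037 × 0.9482 = 0.96574
  30–34: 5 × 0.1618 × 0.9396 = 0.76014
  35–39: 5 × 0.1000 × 0.9372 = 0.46860
  40–44: 5 × 0.0403 × 0.9349 = 0.18838
Sum = 3.16993
NRR = 0.484 × 3.16993 = 1.53425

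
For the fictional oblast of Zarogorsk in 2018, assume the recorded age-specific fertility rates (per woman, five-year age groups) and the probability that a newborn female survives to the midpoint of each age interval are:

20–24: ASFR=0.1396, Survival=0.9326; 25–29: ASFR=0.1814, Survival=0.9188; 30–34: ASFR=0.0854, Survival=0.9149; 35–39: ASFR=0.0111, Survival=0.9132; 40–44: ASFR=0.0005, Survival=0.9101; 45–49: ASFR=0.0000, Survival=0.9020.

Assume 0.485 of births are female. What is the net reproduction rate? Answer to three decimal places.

Proportion female at birth = 0.485.
Each age group contributes 5 × ASFR × survival:
  20–24: 5 × 0.1396 × 0.9326 = 0.65095
  25–29: 5 × 0.1814 × 0.9188 = 0.83335
  30–34: 5 × 0.0854 × 0.9149 = 0.39066
  35–39: 5 × 0.0111 × 0.9132 = 0.05068
  40–44: 5 × 0.0005 × 0.9101 = 0.00228
  45–49: 5 × 0.0000 × 0.9020 = 0.00000
Sum = 1.92792
NRR = 0.485 × 1.92792 = 0.93504

0.935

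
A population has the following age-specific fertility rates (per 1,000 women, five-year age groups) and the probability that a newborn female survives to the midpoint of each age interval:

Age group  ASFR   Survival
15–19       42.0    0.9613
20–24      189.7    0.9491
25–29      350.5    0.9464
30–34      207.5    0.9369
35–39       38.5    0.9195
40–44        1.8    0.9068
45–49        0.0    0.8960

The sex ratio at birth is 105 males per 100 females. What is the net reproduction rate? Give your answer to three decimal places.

1.911

Proportion female at birth = 100 / (100 + 105) = 0.48780.
Each age group contributes 5 × ASFR × survival:
  15–19: 5 × 42.0/1000 × 0.9613 = 0.20187
  20–24: 5 × 189.7/1000 × 0.9491 = 0.90022
  25–29: 5 × 350.5/1000 × 0.9464 = 1.65857
  30–34: 5 × 207.5/1000 × 0.9369 = 0.97203
  35–39: 5 × 38.5/1000 × 0.9195 = 0.17700
  40–44: 5 × 1.8/1000 × 0.9068 = 0.00816
  45–49: 5 × 0.0/1000 × 0.8960 = 0.00000
Sum = 3.91785
NRR = 0.48780 × 3.91785 = 1.91113
With NRR above 1 the population is above replacement fertility.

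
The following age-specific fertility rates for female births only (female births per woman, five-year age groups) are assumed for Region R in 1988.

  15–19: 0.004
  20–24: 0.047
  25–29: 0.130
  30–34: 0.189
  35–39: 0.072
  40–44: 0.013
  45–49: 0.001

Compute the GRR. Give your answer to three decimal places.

2.280

Sum of female ASFRs = 0.004 + 0.047 + 0.130 + 0.189 + 0.072 + 0.013 + 0.001 = 0.456
GRR = 5 × 0.456 = 2.28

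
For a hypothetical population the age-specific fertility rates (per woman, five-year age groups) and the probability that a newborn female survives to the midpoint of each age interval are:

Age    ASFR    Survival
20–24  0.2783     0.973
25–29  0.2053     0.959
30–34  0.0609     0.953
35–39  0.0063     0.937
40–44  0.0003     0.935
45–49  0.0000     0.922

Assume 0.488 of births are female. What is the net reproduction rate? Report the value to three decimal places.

1.298

Proportion female at birth = 0.488.
Weighting each age-specific rate by interval width and survival:
  20–24: 5 × 0.2783 × 0.973 = 1.35393
  25–29: 5 × 0.2053 × 0.959 = 0.98441
  30–34: 5 × 0.0609 × 0.953 = 0.29019
  35–39: 5 × 0.0063 × 0.937 = 0.02952
  40–44: 5 × 0.0003 × 0.935 = 0.00140
  45–49: 5 × 0.0000 × 0.922 = 0.00000
Sum = 2.65945
NRR = 0.488 × 2.65945 = 1.29781
An NRR exceeding 1 indicates intrinsic growth under these rates.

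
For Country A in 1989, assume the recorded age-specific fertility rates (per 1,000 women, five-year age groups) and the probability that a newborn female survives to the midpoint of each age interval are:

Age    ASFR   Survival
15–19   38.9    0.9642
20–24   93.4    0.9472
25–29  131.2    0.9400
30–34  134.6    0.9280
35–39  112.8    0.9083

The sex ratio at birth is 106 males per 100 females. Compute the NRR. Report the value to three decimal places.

1.157

Proportion female at birth = 100 / (100 + 106) = 0.48544.
Per-age-group product (5 × ASFR × survival probability):
  15–19: 5 × 38.9/1000 × 0.9642 = 0.18754
  20–24: 5 × 93.4/1000 × 0.9472 = 0.44234
  25–29: 5 × 131.2/1000 × 0.9400 = 0.61664
  30–34: 5 × 134.6/1000 × 0.9280 = 0.62454
  35–39: 5 × 112.8/1000 × 0.9083 = 0.51228
Sum = 2.38334
NRR = 0.48544 × 2.38334 = 1.15697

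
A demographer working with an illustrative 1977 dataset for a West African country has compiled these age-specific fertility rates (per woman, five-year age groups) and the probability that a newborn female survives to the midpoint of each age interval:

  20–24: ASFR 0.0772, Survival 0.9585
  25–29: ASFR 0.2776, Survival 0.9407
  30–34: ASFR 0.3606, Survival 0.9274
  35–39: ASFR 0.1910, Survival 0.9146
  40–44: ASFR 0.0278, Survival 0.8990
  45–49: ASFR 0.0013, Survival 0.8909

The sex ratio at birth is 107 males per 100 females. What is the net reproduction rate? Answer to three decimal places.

Proportion female at birth = 100 / (100 + 107) = 0.48309.
Weighting each age-specific rate by interval width and survival:
  20–24: 5 × 0.0772 × 0.9585 = 0.36998
  25–29: 5 × 0.2776 × 0.9407 = 1.30569
  30–34: 5 × 0.3606 × 0.9274 = 1.67210
  35–39: 5 × 0.1910 × 0.9146 = 0.87344
  40–44: 5 × 0.0278 × 0.8990 = 0.12496
  45–49: 5 × 0.0013 × 0.8909 = 0.00579
Sum = 4.35196
NRR = 0.48309 × 4.35196 = 2.10239

2.102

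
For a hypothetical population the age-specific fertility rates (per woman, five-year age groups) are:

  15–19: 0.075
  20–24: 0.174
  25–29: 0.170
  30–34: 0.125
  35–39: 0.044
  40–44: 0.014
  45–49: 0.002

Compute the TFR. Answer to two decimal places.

Sum of ASFRs = 0.075 + 0.174 + 0.170 + 0.125 + 0.044 + 0.014 + 0.002 = 0.604
TFR = 5 × 0.604 = 3.02

3.02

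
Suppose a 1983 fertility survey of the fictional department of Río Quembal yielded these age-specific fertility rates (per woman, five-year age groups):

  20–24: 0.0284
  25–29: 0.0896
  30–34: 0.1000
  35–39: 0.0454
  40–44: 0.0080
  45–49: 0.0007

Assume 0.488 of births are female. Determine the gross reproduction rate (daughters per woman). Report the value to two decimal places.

0.66

Proportion female at birth = 0.488.
Sum of ASFRs = 0.0284 + 0.0896 + 0.1000 + 0.0454 + 0.0080 + 0.0007 = 0.2721
TFR = 5 × 0.2721 = 1.3605
GRR = 0.488 × 1.3605 = 0.66392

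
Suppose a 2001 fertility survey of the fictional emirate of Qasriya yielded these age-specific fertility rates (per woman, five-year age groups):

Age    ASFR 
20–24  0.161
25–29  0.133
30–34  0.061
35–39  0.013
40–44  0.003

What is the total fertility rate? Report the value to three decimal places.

1.855

Sum of ASFRs = 0.161 + 0.133 + 0.061 + 0.013 + 0.003 = 0.371
TFR = 5 × 0.371 = 1.855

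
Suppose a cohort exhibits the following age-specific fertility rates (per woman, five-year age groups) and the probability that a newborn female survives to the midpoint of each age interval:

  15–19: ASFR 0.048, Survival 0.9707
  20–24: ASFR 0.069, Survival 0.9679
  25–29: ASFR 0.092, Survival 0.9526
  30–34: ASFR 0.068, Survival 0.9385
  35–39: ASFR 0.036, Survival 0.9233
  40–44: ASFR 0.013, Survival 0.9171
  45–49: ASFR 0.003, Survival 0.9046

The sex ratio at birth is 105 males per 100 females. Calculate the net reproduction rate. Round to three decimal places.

0.763

Proportion female at birth = 100 / (100 + 105) = 0.48780.
Weighting each age-specific rate by interval width and survival:
  15–19: 5 × 0.048 × 0.9707 = 0.23297
  20–24: 5 × 0.069 × 0.9679 = 0.33393
  25–29: 5 × 0.092 × 0.9526 = 0.43820
  30–34: 5 × 0.068 × 0.9385 = 0.31909
  35–39: 5 × 0.036 × 0.9233 = 0.16619
  40–44: 5 × 0.013 × 0.9171 = 0.05961
  45–49: 5 × 0.003 × 0.9046 = 0.01357
Sum = 1.56356
NRR = 0.48780 × 1.56356 = 0.76270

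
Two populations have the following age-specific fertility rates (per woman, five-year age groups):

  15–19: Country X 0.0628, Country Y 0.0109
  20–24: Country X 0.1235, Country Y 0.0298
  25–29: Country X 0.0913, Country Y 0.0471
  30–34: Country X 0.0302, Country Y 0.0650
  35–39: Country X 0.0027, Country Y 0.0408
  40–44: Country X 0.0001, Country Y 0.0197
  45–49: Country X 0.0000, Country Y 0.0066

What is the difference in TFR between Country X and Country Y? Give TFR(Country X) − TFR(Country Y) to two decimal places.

0.45

Country X:
  Sum of ASFRs = 0.0628 + 0.1235 + 0.0913 + 0.0302 + 0.0027 + 0.0001 + 0.0000 = 0.3106
  TFR = 5 × 0.3106 = 1.553
Country Y:
  Sum of ASFRs = 0.0109 + 0.0298 + 0.0471 + 0.0650 + 0.0408 + 0.0197 + 0.0066 = 0.2199
  TFR = 5 × 0.2199 = 1.0995
Difference = 1.553 − 1.0995 = 0.4535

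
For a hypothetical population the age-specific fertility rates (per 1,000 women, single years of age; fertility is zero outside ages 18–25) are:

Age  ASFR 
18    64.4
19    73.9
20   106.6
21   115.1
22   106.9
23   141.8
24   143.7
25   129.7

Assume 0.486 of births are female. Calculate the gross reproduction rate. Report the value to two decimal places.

Proportion female at birth = 0.486.
Sum of ASFRs = 64.4 + 73.9 + 106.6 + 115.1 + 106.9 + 141.8 + 143.7 + 129.7 = 882.1
TFR = 882.1 / 1000 = 0.8821
GRR = 0.486 × 0.8821 = 0.42870

0.43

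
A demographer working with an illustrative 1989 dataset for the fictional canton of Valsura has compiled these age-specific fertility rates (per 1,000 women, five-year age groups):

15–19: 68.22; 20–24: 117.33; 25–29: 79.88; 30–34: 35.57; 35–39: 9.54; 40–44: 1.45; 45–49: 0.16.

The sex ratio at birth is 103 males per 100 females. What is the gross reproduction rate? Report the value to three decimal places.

0.769

Proportion female at birth = 100 / (100 + 103) = 0.49261.
Sum of ASFRs = 68.22 + 117.33 + 79.88 + 35.57 + 9.54 + 1.45 + 0.16 = 312.15
TFR = 5 × 312.15 / 1000 = 1.56075
GRR = 0.49261 × 1.56075 = 0.76884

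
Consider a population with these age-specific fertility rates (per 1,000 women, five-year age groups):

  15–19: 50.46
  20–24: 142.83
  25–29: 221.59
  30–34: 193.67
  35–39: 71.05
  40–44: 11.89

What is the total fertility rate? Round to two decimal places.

Sum of ASFRs = 50.46 + 142.83 + 221.59 + 193.67 + 71.05 + 11.89 = 691.49
TFR = 5 × 691.49 / 1000 = 3.45745

3.46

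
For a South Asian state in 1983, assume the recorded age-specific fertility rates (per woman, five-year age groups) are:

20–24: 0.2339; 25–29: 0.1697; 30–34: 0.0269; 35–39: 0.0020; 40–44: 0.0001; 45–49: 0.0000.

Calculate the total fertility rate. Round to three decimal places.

Sum of ASFRs = 0.2339 + 0.1697 + 0.0269 + 0.0020 + 0.0001 + 0.0000 = 0.4326
TFR = 5 × 0.4326 = 2.163

2.163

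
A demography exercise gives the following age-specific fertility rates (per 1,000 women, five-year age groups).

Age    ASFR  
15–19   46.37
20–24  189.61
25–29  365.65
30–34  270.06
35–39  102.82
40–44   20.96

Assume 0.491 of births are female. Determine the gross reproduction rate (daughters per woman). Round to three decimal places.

2.444

Proportion female at birth = 0.491.
Sum of ASFRs = 46.37 + 189.61 + 365.65 + 270.06 + 102.82 + 20.96 = 995.47
TFR = 5 × 995.47 / 1000 = 4.97735
GRR = 0.491 × 4.97735 = 2.44388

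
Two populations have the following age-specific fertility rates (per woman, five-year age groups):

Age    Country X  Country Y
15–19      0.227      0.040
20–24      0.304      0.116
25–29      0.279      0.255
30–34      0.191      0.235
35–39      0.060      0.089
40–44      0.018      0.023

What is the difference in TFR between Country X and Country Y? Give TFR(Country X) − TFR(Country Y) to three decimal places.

Country X:
  Sum of ASFRs = 0.227 + 0.304 + 0.279 + 0.191 + 0.060 + 0.018 = 1.079
  TFR = 5 × 1.079 = 5.395
Country Y:
  Sum of ASFRs = 0.040 + 0.116 + 0.255 + 0.235 + 0.089 + 0.023 = 0.758
  TFR = 5 × 0.758 = 3.79
Difference = 5.395 − 3.79 = 1.605

1.605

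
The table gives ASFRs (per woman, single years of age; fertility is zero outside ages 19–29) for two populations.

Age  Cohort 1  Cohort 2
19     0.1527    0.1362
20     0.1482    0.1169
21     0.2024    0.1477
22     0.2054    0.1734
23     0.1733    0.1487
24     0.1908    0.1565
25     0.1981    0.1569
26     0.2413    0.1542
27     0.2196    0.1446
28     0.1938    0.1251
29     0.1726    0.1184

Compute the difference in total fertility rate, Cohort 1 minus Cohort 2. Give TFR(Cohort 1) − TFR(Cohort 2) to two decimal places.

0.52

Cohort 1:
  Sum of ASFRs = 0.1527 + 0.1482 + 0.2024 + 0.2054 + 0.1733 + 0.1908 + 0.1981 + 0.2413 + 0.2196 + 0.1938 + 0.1726 = 2.0982
  TFR = 2.0982
Cohort 2:
  Sum of ASFRs = 0.1362 + 0.1169 + 0.1477 + 0.1734 + 0.1487 + 0.1565 + 0.1569 + 0.1542 + 0.1446 + 0.1251 + 0.1184 = 1.5786
  TFR = 1.5786
Difference = 2.0982 − 1.5786 = 0.5196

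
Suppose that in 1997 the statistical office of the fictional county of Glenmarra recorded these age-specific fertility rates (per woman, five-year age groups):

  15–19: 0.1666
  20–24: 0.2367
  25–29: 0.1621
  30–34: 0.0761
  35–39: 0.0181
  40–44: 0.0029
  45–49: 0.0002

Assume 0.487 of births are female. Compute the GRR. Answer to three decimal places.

Proportion female at birth = 0.487.
Sum of ASFRs = 0.1666 + 0.2367 + 0.1621 + 0.0761 + 0.0181 + 0.0029 + 0.0002 = 0.6627
TFR = 5 × 0.6627 = 3.3135
GRR = 0.487 × 3.3135 = 1.61367

1.614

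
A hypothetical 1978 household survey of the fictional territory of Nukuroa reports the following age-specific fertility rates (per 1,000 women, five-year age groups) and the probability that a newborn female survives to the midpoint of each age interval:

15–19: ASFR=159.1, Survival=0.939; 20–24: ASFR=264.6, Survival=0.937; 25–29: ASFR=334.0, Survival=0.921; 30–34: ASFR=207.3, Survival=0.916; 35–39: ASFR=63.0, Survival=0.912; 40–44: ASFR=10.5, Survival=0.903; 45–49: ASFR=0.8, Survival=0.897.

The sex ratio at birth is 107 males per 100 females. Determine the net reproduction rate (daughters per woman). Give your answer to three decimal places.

2.325

Proportion female at birth = 100 / (100 + 107) = 0.48309.
Per-age-group product (5 × ASFR × survival probability):
  15–19: 5 × 159.1/1000 × 0.939 = 0.74697
  20–24: 5 × 264.6/1000 × 0.937 = 1.23965
  25–29: 5 × 334.0/1000 × 0.921 = 1.53807
  30–34: 5 × 207.3/1000 × 0.916 = 0.94943
  35–39: 5 × 63.0/1000 × 0.912 = 0.28728
  40–44: 5 × 10.5/1000 × 0.903 = 0.04741
  45–49: 5 × 0.8/1000 × 0.897 = 0.00359
Sum = 4.81240
NRR = 0.48309 × 4.81240 = 2.32482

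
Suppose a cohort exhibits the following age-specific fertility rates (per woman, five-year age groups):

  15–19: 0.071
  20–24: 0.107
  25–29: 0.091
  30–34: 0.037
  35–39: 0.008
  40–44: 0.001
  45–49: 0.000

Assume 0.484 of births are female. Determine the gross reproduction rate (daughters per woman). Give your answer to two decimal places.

Proportion female at birth = 0.484.
Sum of ASFRs = 0.071 + 0.107 + 0.091 + 0.037 + 0.008 + 0.001 + 0.000 = 0.315
TFR = 5 × 0.315 = 1.575
GRR = 0.484 × 1.575 = 0.76230

0.76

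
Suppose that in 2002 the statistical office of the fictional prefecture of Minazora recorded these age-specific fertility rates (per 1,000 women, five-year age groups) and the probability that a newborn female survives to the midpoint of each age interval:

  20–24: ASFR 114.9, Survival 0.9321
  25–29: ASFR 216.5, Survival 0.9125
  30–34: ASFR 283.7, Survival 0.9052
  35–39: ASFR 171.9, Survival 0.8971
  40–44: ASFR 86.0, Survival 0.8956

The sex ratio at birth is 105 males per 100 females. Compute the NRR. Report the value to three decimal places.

1.933

Proportion female at birth = 100 / (100 + 105) = 0.48780.
Weighting each age-specific rate by interval width and survival:
  20–24: 5 × 114.9/1000 × 0.9321 = 0.53549
  25–29: 5 × 216.5/1000 × 0.9125 = 0.98778
  30–34: 5 × 283.7/1000 × 0.9052 = 1.28403
  35–39: 5 × 171.9/1000 × 0.8971 = 0.77106
  40–44: 5 × 86.0/1000 × 0.8956 = 0.38511
Sum = 3.96347
NRR = 0.48780 × 3.96347 = 1.93338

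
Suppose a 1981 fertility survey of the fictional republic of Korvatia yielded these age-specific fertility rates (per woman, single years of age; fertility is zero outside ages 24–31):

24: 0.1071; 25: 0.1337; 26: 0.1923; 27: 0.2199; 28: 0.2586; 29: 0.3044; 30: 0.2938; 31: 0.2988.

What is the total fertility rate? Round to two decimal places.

Sum of ASFRs = 0.1071 + 0.1337 + 0.1923 + 0.2199 + 0.2586 + 0.3044 + 0.2938 + 0.2988 = 1.8086
TFR = 1.8086

1.81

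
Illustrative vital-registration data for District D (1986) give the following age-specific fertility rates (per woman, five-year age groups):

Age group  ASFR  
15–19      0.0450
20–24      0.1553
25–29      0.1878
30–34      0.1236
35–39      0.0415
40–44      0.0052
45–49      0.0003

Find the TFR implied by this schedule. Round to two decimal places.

Sum of ASFRs = 0.0450 + 0.1553 + 0.1878 + 0.1236 + 0.0415 + 0.0052 + 0.0003 = 0.5587
TFR = 5 × 0.5587 = 2.7935

2.79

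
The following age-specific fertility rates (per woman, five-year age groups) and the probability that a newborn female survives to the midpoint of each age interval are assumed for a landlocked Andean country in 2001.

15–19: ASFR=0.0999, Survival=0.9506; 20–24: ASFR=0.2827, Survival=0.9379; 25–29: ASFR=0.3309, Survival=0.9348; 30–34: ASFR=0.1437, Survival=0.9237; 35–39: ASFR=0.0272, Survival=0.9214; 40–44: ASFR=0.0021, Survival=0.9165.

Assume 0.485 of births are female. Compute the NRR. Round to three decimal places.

Proportion female at birth = 0.485.
Weighting each age-specific rate by interval width and survival:
  15–19: 5 × 0.0999 × 0.9506 = 0.47482
  20–24: 5 × 0.2827 × 0.9379 = 1.32572
  25–29: 5 × 0.3309 × 0.9348 = 1.54663
  30–34: 5 × 0.1437 × 0.9237 = 0.66368
  35–39: 5 × 0.0272 × 0.9214 = 0.12531
  40–44: 5 × 0.0021 × 0.9165 = 0.00962
Sum = 4.14578
NRR = 0.485 × 4.14578 = 2.01070
NRR > 1, so each generation more than replaces itself.

2.011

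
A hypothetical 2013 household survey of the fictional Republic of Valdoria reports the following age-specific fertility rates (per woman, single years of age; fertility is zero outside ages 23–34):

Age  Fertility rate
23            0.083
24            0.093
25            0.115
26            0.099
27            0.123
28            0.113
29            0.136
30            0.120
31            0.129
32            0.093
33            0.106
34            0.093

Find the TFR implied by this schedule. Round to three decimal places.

1.303

Sum of ASFRs = 0.083 + 0.093 + 0.115 + 0.099 + 0.123 + 0.113 + 0.136 + 0.120 + 0.129 + 0.093 + 0.106 + 0.093 = 1.303
TFR = 1.303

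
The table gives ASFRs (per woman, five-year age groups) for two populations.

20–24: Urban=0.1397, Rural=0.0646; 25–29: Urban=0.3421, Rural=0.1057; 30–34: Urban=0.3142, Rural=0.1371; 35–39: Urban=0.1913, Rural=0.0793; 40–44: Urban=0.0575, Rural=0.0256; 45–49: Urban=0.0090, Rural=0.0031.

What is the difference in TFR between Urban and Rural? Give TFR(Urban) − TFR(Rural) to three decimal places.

Urban:
  Sum of ASFRs = 0.1397 + 0.3421 + 0.3142 + 0.1913 + 0.0575 + 0.0090 = 1.0538
  TFR = 5 × 1.0538 = 5.269
Rural:
  Sum of ASFRs = 0.0646 + 0.1057 + 0.1371 + 0.0793 + 0.0256 + 0.0031 = 0.4154
  TFR = 5 × 0.4154 = 2.077
Difference = 5.269 − 2.077 = 3.192

3.192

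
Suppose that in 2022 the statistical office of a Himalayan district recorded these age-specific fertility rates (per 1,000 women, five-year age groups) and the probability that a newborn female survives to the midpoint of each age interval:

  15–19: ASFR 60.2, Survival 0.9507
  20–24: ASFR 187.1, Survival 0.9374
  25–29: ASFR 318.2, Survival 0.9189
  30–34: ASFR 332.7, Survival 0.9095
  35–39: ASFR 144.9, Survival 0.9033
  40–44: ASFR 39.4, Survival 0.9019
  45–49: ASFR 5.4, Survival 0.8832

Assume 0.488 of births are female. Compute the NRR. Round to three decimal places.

Proportion female at birth = 0.488.
Per-age-group product (5 × ASFR × survival probability):
  15–19: 5 × 60.2/1000 × 0.9507 = 0.28616
  20–24: 5 × 187.1/1000 × 0.9374 = 0.87694
  25–29: 5 × 318.2/1000 × 0.9189 = 1.46197
  30–34: 5 × 332.7/1000 × 0.9095 = 1.51295
  35–39: 5 × 144.9/1000 × 0.9033 = 0.65444
  40–44: 5 × 39.4/1000 × 0.9019 = 0.17767
  45–49: 5 × 5.4/1000 × 0.8832 = 0.02385
Sum = 4.99398
NRR = 0.488 × 4.99398 = 2.43706
An NRR exceeding 1 indicates intrinsic growth under these rates.

2.437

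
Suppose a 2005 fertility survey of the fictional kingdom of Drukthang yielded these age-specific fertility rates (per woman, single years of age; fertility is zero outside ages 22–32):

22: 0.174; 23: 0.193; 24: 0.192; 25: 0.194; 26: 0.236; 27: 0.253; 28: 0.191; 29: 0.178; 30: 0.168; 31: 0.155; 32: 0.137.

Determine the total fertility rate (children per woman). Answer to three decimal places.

Sum of ASFRs = 0.174 + 0.193 + 0.192 + 0.194 + 0.236 + 0.253 + 0.191 + 0.178 + 0.168 + 0.155 + 0.137 = 2.071
TFR = 2.071

2.071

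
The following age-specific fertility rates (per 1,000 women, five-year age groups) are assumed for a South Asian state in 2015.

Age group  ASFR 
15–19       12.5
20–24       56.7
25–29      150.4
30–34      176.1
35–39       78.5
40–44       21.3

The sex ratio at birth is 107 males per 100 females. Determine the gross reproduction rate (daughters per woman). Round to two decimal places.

1.20

Proportion female at birth = 100 / (100 + 107) = 0.48309.
Sum of ASFRs = 12.5 + 56.7 + 150.4 + 176.1 + 78.5 + 21.3 = 495.5
TFR = 5 × 495.5 / 1000 = 2.4775
GRR = 0.48309 × 2.4775 = 1.19686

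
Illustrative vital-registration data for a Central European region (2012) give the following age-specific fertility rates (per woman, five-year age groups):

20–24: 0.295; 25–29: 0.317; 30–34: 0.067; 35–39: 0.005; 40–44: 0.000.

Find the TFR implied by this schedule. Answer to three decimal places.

Sum of ASFRs = 0.295 + 0.317 + 0.067 + 0.005 + 0.000 = 0.684
TFR = 5 × 0.684 = 3.42

3.420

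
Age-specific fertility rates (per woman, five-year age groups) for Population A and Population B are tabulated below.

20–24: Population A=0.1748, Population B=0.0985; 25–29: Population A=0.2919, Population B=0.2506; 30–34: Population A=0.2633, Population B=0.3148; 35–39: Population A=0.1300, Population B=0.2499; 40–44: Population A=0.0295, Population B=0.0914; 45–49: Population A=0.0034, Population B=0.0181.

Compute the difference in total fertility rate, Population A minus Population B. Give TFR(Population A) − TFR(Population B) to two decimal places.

-0.65

Population A:
  Sum of ASFRs = 0.1748 + 0.2919 + 0.2633 + 0.1300 + 0.0295 + 0.0034 = 0.8929
  TFR = 5 × 0.8929 = 4.4645
Population B:
  Sum of ASFRs = 0.0985 + 0.2506 + 0.3148 + 0.2499 + 0.0914 + 0.0181 = 1.0233
  TFR = 5 × 1.0233 = 5.1165
Difference = 4.4645 − 5.1165 = -0.652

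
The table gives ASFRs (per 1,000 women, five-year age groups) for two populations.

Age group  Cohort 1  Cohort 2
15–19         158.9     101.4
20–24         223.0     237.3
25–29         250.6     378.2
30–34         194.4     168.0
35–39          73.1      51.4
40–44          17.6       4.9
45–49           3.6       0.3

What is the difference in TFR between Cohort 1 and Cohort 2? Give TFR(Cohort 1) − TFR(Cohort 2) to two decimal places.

-0.10

Cohort 1:
  Sum of ASFRs = 158.9 + 223.0 + 250.6 + 194.4 + 73.1 + 17.6 + 3.6 = 921.2
  TFR = 5 × 921.2 / 1000 = 4.606
Cohort 2:
  Sum of ASFRs = 101.4 + 237.3 + 378.2 + 168.0 + 51.4 + 4.9 + 0.3 = 941.5
  TFR = 5 × 941.5 / 1000 = 4.7075
Difference = 4.606 − 4.7075 = -0.1015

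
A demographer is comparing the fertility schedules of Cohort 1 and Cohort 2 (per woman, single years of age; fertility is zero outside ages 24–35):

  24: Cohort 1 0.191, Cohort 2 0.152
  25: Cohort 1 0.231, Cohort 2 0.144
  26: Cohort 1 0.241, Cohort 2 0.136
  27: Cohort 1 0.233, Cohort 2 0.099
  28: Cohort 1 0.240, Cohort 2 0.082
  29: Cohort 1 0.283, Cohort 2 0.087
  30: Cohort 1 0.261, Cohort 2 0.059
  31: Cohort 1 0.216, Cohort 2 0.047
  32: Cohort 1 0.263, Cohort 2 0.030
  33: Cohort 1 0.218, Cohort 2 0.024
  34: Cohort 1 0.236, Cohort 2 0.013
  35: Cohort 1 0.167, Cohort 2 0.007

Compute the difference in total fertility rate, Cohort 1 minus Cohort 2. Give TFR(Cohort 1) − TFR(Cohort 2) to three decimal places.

Cohort 1:
  Sum of ASFRs = 0.191 + 0.231 + 0.241 + 0.233 + 0.240 + 0.283 + 0.261 + 0.216 + 0.263 + 0.218 + 0.236 + 0.167 = 2.780
  TFR = 2.78
Cohort 2:
  Sum of ASFRs = 0.152 + 0.144 + 0.136 + 0.099 + 0.082 + 0.087 + 0.059 + 0.047 + 0.030 + 0.024 + 0.013 + 0.007 = 0.880
  TFR = 0.88
Difference = 2.78 − 0.88 = 1.9

1.900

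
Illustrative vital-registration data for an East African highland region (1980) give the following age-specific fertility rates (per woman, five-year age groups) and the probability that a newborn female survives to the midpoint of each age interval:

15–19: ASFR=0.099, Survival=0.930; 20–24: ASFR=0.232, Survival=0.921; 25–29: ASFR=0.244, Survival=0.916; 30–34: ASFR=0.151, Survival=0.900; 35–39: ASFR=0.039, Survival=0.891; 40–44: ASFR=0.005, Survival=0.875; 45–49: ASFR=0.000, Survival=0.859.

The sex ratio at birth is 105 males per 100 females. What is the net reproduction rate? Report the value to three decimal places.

Proportion female at birth = 100 / (100 + 105) = 0.48780.
Each age group contributes 5 × ASFR × survival:
  15–19: 5 × 0.099 × 0.930 = 0.46035
  20–24: 5 × 0.232 × 0.921 = 1.06836
  25–29: 5 × 0.244 × 0.916 = 1.11752
  30–34: 5 × 0.151 × 0.900 = 0.67950
  35–39: 5 × 0.039 × 0.891 = 0.17375
  40–44: 5 × 0.005 × 0.875 = 0.02188
  45–49: 5 × 0.000 × 0.859 = 0.00000
Sum = 3.52136
NRR = 0.48780 × 3.52136 = 1.71772

1.718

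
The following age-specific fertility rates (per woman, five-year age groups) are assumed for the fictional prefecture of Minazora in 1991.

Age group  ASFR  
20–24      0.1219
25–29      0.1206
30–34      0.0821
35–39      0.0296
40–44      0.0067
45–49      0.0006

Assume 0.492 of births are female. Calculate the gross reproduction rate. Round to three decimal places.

0.889

Proportion female at birth = 0.492.
Sum of ASFRs = 0.1219 + 0.1206 + 0.0821 + 0.0296 + 0.0067 + 0.0006 = 0.3615
TFR = 5 × 0.3615 = 1.8075
GRR = 0.492 × 1.8075 = 0.88929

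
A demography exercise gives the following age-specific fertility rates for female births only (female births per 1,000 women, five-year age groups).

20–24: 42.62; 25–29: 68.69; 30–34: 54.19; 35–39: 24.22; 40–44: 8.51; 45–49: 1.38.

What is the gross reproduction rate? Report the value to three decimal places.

Sum of female ASFRs = 42.62 + 68.69 + 54.19 + 24.22 + 8.51 + 1.38 = 199.61
GRR = 5 × 199.61 / 1000 = 0.99805

0.998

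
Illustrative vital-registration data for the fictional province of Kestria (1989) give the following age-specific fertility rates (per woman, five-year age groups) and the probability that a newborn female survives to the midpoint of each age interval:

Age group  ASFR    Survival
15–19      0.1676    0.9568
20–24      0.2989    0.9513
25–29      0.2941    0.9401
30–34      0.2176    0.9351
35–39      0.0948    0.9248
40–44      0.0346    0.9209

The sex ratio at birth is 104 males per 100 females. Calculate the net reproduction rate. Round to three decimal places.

2.559

Proportion female at birth = 100 / (100 + 104) = 0.49020.
Per-age-group product (5 × ASFR × survival probability):
  15–19: 5 × 0.1676 × 0.9568 = 0.80180
  20–24: 5 × 0.2989 × 0.9513 = 1.42172
  25–29: 5 × 0.2941 × 0.9401 = 1.38242
  30–34: 5 × 0.2176 × 0.9351 = 1.01739
  35–39: 5 × 0.0948 × 0.9248 = 0.43836
  40–44: 5 × 0.0346 × 0.9209 = 0.15932
Sum = 5.22101
NRR = 0.49020 × 5.22101 = 2.55934
An NRR exceeding 1 indicates intrinsic growth under these rates.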